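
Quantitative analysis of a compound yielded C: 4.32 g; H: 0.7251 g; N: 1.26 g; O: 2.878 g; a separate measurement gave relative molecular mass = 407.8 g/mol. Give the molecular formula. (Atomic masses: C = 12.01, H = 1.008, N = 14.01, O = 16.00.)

Moles — C: 4.32 / 12.01 = 0.3597 mol; H: 0.7251 / 1.008 = 0.7193 mol; N: 1.26 / 14.01 = 0.08994 mol; O: 2.878 / 16.00 = 0.1799 mol
Divide by the smallest (0.08994 mol N): C 4.000, H 7.998, N 1.000, O 2.000
→ C4H8NO2
Empirical-formula mass = 102.11 g/mol
n = 407.8 / 102.11 = 3.99 ≈ 4
Molecular formula = (C4H8NO2)×4 = C16H32N4O8

C16H32N4O8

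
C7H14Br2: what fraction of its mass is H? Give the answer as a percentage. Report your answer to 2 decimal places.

Molar mass = 7(12.01) + 14(1.008) + 2(79.90) = 257.982 g/mol
Mass of H per mole = 14 × 1.008 = 14.112 g
% H = 14.112 / 257.982 × 100 = 5.47%

5.47%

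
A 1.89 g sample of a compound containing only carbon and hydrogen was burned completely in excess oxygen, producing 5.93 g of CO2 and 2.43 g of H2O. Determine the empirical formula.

CH2

mol C = 5.93 / 44.01 = 0.1347; mass C = 0.1347 × 12.01 = 1.618 g
mol H = 2 × (2.43 / 18.02) = 0.2697; mass H = 0.2697 × 1.008 = 0.2719 g
Ratios (÷ 0.1347): C 1.000, H 2.002
≈ 1:2 → CH2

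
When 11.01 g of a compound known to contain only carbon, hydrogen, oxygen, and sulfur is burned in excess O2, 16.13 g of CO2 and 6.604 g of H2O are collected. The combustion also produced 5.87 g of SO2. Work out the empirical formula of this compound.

C4H8O2S

mol C = 16.13 / 44.01 = 0.3665; mass C = 0.3665 × 12.01 = 4.402 g
mol H = 2 × (6.604 / 18.02) = 0.7330; mass H = 0.7330 × 1.008 = 0.7388 g
mol S = 5.87 / 64.07 = 0.09162; mass S = 2.938 g
mass O = 11.01 − (8.079) = 2.931 g → mol O = 0.1832
Smallest is S at 0.09162 mol; normalising gives C 4.000, H 8.000, O 2.000, S 1.000
→ C4H8O2S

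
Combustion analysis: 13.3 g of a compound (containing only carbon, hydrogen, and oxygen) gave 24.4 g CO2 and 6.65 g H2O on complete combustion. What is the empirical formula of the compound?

C3H4O2

mol C = 24.4 / 44.01 = 0.5544; mass C = 0.5544 × 12.01 = 6.659 g
mol H = 2 × (6.65 / 18.02) = 0.7381; mass H = 0.7381 × 1.008 = 0.7440 g
mass O = 13.3 − (7.403) = 5.897 g → mol O = 0.3686
Ratios (÷ 0.3686): C 1.504, H 2.002, O 1.000
×2: C 3.01, H 4.00, O 2.00 → C3H4O2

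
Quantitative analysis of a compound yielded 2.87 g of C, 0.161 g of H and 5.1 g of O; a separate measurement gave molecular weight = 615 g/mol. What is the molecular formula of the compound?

C18H12O24

C: 2.87 g ÷ 12.01 g/mol = 0.239 mol
H: 0.161 g ÷ 1.008 g/mol = 0.1597 mol
O: 5.1 g ÷ 16.00 g/mol = 0.3187 mol
Divide by the smallest (0.1597 mol H): C 1.496, H 1.000, O 1.996
Scaling by 2: C 2.99, H 2.00, O 3.99 → C3H2O4
Empirical-formula mass = 102.05 g/mol
n = 615 / 102.05 = 6.03 ≈ 6
Molecular formula = (C3H2O4)×6 = C18H12O24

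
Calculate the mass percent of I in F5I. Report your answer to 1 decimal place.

Molar mass = 5(19.00) + 1(126.90) = 221.900 g/mol
Mass of I per mole = 1 × 126.90 = 126.900 g
% I = 126.900 / 221.900 × 100 = 57.2%

57.2%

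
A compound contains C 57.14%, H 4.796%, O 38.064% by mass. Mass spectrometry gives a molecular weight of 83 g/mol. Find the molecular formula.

Assume 100 g: 57.14 g C, 4.796 g H, 38.064 g O.
Moles — C: 57.14 / 12.01 = 4.758 mol; H: 4.796 / 1.008 = 4.758 mol; O: 38.064 / 16.00 = 2.379 mol
Smallest is O at 2.379 mol; normalising gives C 2.000, H 2.000, O 1.000
Ratio ≈ 2:2:1, so the empirical formula is C2H2O
Empirical-formula mass = 42.04 g/mol
n = 83 / 42.04 = 1.97 ≈ 2
Molecular formula = (C2H2O)×2 = C4H4O2

C4H4O2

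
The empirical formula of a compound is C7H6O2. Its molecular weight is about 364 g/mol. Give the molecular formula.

Empirical-formula mass = 122.12 g/mol
n = 364 / 122.12 = 2.98 ≈ 3
Molecular formula = (C7H6O2)3 = C21H18O6

C21H18O6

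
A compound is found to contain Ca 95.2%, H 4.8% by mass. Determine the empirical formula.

CaH2

Assume 100 g: 95.2 g Ca, 4.8 g H.
Moles — Ca: 95.2 / 40.08 = 2.375 mol; H: 4.8 / 1.008 = 4.762 mol
Divide by the smallest (2.375 mol Ca): Ca 1.000, H 2.005
→ CaH2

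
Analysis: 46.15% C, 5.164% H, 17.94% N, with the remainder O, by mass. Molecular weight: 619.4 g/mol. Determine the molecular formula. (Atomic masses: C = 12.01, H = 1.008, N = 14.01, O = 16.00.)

Assume 100 g: 46.15 g C, 5.164 g H, 17.94 g N, 30.746 g O.
n(C) = 46.15/12.01 = 3.843, n(H) = 5.164/1.008 = 5.123, n(N) = 17.94/14.01 = 1.281, n(O) = 30.746/16.00 = 1.922
Ratios (÷ 1.281): C 3.001, H 4.001, N 1.000, O 1.501
Multiply by 2: C 6.00, H 8.00, N 2.00, O 3.00 → C6H8N2O3
Empirical-formula mass = 156.14 g/mol
n = 619.4 / 156.14 = 3.97 ≈ 4
Molecular formula = (C6H8N2O3)×4 = C24H32N8O12

C24H32N8O12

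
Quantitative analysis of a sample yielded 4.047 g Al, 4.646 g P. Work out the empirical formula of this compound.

Al: 4.047 g ÷ 26.98 g/mol = 0.15 mol
P: 4.646 g ÷ 30.97 g/mol = 0.15 mol
Ratios (÷ 0.15): Al 1.000, P 1.000
→ AlP

AlP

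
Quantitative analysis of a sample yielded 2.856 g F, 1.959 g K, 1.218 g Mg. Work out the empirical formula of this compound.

n(F) = 2.856/19.00 = 0.1503, n(K) = 1.959/39.10 = 0.0501, n(Mg) = 1.218/24.31 = 0.0501
Divide by the smallest (0.0501 mol K): F 3.000, K 1.000, Mg 1.000
Ratio ≈ 3:1:1, so the empirical formula is F3KMg

F3KMg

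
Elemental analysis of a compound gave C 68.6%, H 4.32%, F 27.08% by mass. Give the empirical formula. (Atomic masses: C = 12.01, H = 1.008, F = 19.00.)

Assume 100 g: 68.6 g C, 4.32 g H, 27.08 g F.
n(C) = 68.6/12.01 = 5.712, n(H) = 4.32/1.008 = 4.286, n(F) = 27.08/19.00 = 1.425
Divide by the smallest (1.425 mol F): C 4.008, H 3.007, F 1.000
Ratio ≈ 4:3:1, so the empirical formula is C4H3F

C4H3F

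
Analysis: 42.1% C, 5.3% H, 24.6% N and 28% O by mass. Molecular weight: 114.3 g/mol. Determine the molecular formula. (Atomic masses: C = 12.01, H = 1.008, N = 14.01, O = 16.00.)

Assume 100 g: 42.1 g C, 5.3 g H, 24.6 g N, 28 g O.
Moles — C: 42.1 / 12.01 = 3.505 mol; H: 5.3 / 1.008 = 5.258 mol; N: 24.6 / 14.01 = 1.756 mol; O: 28 / 16.00 = 1.75 mol
Ratios (÷ 1.75): C 2.003, H 3.005, N 1.003, O 1.000
→ C2H3NO
Empirical-formula mass = 57.05 g/mol
n = 114.3 / 57.05 = 2.00 ≈ 2
Molecular formula = (C2H3NO)×2 = C4H6N2O2

C4H6N2O2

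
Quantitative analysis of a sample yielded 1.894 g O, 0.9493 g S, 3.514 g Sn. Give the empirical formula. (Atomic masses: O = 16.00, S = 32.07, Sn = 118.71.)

Moles — O: 1.894 / 16.00 = 0.1184 mol; S: 0.9493 / 32.07 = 0.0296 mol; Sn: 3.514 / 118.71 = 0.0296 mol
Divide by the smallest (0.0296 mol S): O 3.999, S 1.000, Sn 1.000
→ O4SSn

O4SSn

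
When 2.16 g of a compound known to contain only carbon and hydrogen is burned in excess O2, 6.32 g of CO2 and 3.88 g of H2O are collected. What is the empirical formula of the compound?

mol C = 6.32 / 44.01 = 0.1436; mass C = 0.1436 × 12.01 = 1.725 g
mol H = 2 × (3.88 / 18.02) = 0.4306; mass H = 0.4306 × 1.008 = 0.4341 g
Smallest is C at 0.1436 mol; normalising gives C 1.000, H 2.999
≈ 1:3 → CH3

CH3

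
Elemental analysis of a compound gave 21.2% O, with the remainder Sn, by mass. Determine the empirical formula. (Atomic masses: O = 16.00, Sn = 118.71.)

O2Sn

Assume 100 g: 21.2 g O, 78.8 g Sn.
O: 21.2 g ÷ 16.00 g/mol = 1.325 mol
Sn: 78.8 g ÷ 118.71 g/mol = 0.6638 mol
Ratios (÷ 0.6638): O 1.996, Sn 1.000
≈ 2:1 → O2Sn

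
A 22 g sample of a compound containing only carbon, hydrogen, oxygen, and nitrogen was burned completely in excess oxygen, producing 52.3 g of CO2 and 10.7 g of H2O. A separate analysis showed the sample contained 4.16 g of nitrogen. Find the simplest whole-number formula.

C8H8N2O

mol C = 52.3 / 44.01 = 1.188; mass C = 1.188 × 12.01 = 14.27 g
mol H = 2 × (10.7 / 18.02) = 1.188; mass H = 1.188 × 1.008 = 1.197 g
mol N = 4.16 / 14.01 = 0.2969
mass O = 22 − (19.63) = 2.371 g → mol O = 0.1482
Ratios (÷ 0.1482): C 8.021, H 8.015, N 2.004, O 1.000
→ C8H8N2O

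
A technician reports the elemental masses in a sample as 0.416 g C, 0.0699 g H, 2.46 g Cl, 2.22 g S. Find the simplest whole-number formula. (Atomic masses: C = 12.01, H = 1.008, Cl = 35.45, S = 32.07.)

Moles — C: 0.416 / 12.01 = 0.03464 mol; H: 0.0699 / 1.008 = 0.06935 mol; Cl: 2.46 / 35.45 = 0.06939 mol; S: 2.22 / 32.07 = 0.06922 mol
Ratios (÷ 0.03464): C 1.000, H 2.002, Cl 2.003, S 1.998
≈ 1:2:2:2 → CH2Cl2S2

CH2Cl2S2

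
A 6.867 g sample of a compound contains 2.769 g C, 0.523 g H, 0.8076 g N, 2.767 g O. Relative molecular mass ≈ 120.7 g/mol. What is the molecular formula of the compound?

Moles — C: 2.769 / 12.01 = 0.2306 mol; H: 0.523 / 1.008 = 0.5188 mol; N: 0.8076 / 14.01 = 0.05764 mol; O: 2.767 / 16.00 = 0.1729 mol
Smallest is N at 0.05764 mol; normalising gives C 4.000, H 9.001, N 1.000, O 3.000
→ C4H9NO3
Empirical-formula mass = 119.12 g/mol
n = 120.7 / 119.12 = 1.01 ≈ 1
Molecular formula = empirical formula = C4H9NO3

C4H9NO3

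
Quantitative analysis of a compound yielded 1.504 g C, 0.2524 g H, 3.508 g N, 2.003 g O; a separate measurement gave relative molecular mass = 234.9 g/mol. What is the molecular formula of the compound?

C: 1.504 g ÷ 12.01 g/mol = 0.1252 mol
H: 0.2524 g ÷ 1.008 g/mol = 0.2504 mol
N: 3.508 g ÷ 14.01 g/mol = 0.2504 mol
O: 2.003 g ÷ 16.00 g/mol = 0.1252 mol
Smallest is O at 0.1252 mol; normalising gives C 1.000, H 2.000, N 2.000, O 1.000
≈ 1:2:2:1 → CH2N2O
Empirical-formula mass = 58.05 g/mol
n = 234.9 / 58.05 = 4.05 ≈ 4
Molecular formula = (CH2N2O)×4 = C4H8N8O4

C4H8N8O4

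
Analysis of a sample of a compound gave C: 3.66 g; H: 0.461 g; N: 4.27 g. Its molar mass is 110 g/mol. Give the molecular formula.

C4H6N4

Moles — C: 3.66 / 12.01 = 0.3047 mol; H: 0.461 / 1.008 = 0.4573 mol; N: 4.27 / 14.01 = 0.3048 mol
Ratios (÷ 0.3047): C 1.000, H 1.501, N 1.000
Scaling by 2: C 2.00, H 3.00, N 2.00 → C2H3N2
Empirical-formula mass = 55.06 g/mol
n = 110 / 55.06 = 2.00 ≈ 2
Molecular formula = (C2H3N2)×2 = C4H6N4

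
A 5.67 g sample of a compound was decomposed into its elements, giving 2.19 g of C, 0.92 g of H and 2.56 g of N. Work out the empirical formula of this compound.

n(C) = 2.19/12.01 = 0.1823, n(H) = 0.92/1.008 = 0.9127, n(N) = 2.56/14.01 = 0.1827
Smallest is C at 0.1823 mol; normalising gives C 1.000, H 5.005, N 1.002
≈ 1:5:1 → CH5N

CH5N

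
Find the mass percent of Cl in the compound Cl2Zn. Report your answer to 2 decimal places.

52.03%

Molar mass = 2(35.45) + 1(65.38) = 136.280 g/mol
Mass of Cl per mole = 2 × 35.45 = 70.900 g
% Cl = 70.900 / 136.280 × 100 = 52.03%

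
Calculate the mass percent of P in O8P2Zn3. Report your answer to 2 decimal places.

16.04%

Molar mass = 8(16.00) + 2(30.97) + 3(65.38) = 386.080 g/mol
Mass of P per mole = 2 × 30.97 = 61.940 g
% P = 61.940 / 386.080 × 100 = 16.04%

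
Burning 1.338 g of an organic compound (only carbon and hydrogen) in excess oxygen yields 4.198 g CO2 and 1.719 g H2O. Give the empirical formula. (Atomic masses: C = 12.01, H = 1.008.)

CH2

mol C = 4.198 / 44.01 = 0.09539; mass C = 0.09539 × 12.01 = 1.146 g
mol H = 2 × (1.719 / 18.02) = 0.1908; mass H = 0.1908 × 1.008 = 0.1923 g
Smallest is C at 0.09539 mol; normalising gives C 1.000, H 2.000
Ratio ≈ 1:2, so the empirical formula is CH2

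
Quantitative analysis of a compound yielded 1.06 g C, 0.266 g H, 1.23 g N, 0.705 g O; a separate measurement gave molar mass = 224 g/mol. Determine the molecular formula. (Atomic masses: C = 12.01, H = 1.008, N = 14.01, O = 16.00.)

C6H18N6O3

C: 1.06 g ÷ 12.01 g/mol = 0.08826 mol
H: 0.266 g ÷ 1.008 g/mol = 0.2639 mol
N: 1.23 g ÷ 14.01 g/mol = 0.08779 mol
O: 0.705 g ÷ 16.00 g/mol = 0.04406 mol
Ratios (÷ 0.04406): C 2.003, H 5.989, N 1.992, O 1.000
Ratio ≈ 2:6:2:1, so the empirical formula is C2H6N2O
Empirical-formula mass = 74.09 g/mol
n = 224 / 74.09 = 3.02 ≈ 3
Molecular formula = (C2H6N2O)×3 = C6H18N6O3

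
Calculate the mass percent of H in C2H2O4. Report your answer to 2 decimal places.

Molar mass = 2(12.01) + 2(1.008) + 4(16.00) = 90.036 g/mol
Mass of H per mole = 2 × 1.008 = 2.016 g
% H = 2.016 / 90.036 × 100 = 2.24%

2.24%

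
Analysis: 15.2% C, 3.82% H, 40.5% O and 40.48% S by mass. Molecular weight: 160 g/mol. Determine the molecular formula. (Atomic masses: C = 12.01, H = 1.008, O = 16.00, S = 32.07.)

C2H6O4S2

Assume 100 g: 15.2 g C, 3.82 g H, 40.5 g O, 40.48 g S.
C: 15.2 g ÷ 12.01 g/mol = 1.266 mol
H: 3.82 g ÷ 1.008 g/mol = 3.79 mol
O: 40.5 g ÷ 16.00 g/mol = 2.531 mol
S: 40.48 g ÷ 32.07 g/mol = 1.262 mol
Smallest is S at 1.262 mol; normalising gives C 1.003, H 3.002, O 2.005, S 1.000
Ratio ≈ 1:3:2:1, so the empirical formula is CH3O2S
Empirical-formula mass = 79.10 g/mol
n = 160 / 79.10 = 2.02 ≈ 2
Molecular formula = (CH3O2S)×2 = C2H6O4S2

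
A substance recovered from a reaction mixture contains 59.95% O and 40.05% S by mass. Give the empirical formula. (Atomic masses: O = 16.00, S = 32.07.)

Assume 100 g: 59.95 g O, 40.05 g S.
Moles — O: 59.95 / 16.00 = 3.747 mol; S: 40.05 / 32.07 = 1.249 mol
Smallest is S at 1.249 mol; normalising gives O 3.000, S 1.000
≈ 3:1 → O3S

O3S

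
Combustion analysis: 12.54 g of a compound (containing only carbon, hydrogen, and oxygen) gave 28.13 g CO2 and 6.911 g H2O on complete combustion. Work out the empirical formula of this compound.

mol C = 28.13 / 44.01 = 0.6392; mass C = 0.6392 × 12.01 = 7.676 g
mol H = 2 × (6.911 / 18.02) = 0.7670; mass H = 0.7670 × 1.008 = 0.7732 g
mass O = 12.54 − (8.450) = 4.090 g → mol O = 0.2556
Ratios (÷ 0.2556): C 2.500, H 3.000, O 1.000
Multiply by 2: C 5.00, H 6.00, O 2.00 → C5H6O2

C5H6O2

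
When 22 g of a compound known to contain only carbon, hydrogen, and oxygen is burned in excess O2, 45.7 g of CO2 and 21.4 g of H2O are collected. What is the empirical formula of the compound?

C7H16O3

mol C = 45.7 / 44.01 = 1.038; mass C = 1.038 × 12.01 = 12.47 g
mol H = 2 × (21.4 / 18.02) = 2.375; mass H = 2.375 × 1.008 = 2.394 g
mass O = 22 − (14.87) = 7.135 g → mol O = 0.4459
Ratios (÷ 0.4459): C 2.329, H 5.326, O 1.000
×3: C 6.99, H 15.98, O 3.00 → C7H16O3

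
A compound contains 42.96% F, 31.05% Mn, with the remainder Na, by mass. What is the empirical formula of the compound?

Assume 100 g: 42.96 g F, 31.05 g Mn, 25.99 g Na.
Moles — F: 42.96 / 19.00 = 2.261 mol; Mn: 31.05 / 54.94 = 0.5652 mol; Na: 25.99 / 22.99 = 1.13 mol
Ratios (÷ 0.5652): F 4.001, Mn 1.000, Na 2.000
≈ 4:1:2 → F4MnNa2

F4MnNa2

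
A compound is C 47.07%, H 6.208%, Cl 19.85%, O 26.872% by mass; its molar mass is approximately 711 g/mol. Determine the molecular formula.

C28H44Cl4O12

Assume 100 g: 47.07 g C, 6.208 g H, 19.85 g Cl, 26.872 g O.
Moles — C: 47.07 / 12.01 = 3.919 mol; H: 6.208 / 1.008 = 6.159 mol; Cl: 19.85 / 35.45 = 0.5599 mol; O: 26.872 / 16.00 = 1.679 mol
Divide by the smallest (0.5599 mol Cl): C 6.999, H 10.999, Cl 1.000, O 2.999
Ratio ≈ 7:11:1:3, so the empirical formula is C7H11ClO3
Empirical-formula mass = 178.61 g/mol
n = 711 / 178.61 = 3.98 ≈ 4
Molecular formula = (C7H11ClO3)×4 = C28H44Cl4O12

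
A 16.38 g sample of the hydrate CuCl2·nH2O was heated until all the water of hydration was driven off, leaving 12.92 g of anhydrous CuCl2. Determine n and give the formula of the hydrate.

CuCl2·2H2O

Mass of water lost = 16.38 − 12.92 = 3.46 g → 3.46 / 18.02 = 0.192 mol H2O
Molar mass of CuCl2 = 134.45 g/mol → mol CuCl2 = 12.92 / 134.45 = 0.0961
n = 0.192 / 0.0961 = 2.00 ≈ 2 → CuCl2·2H2O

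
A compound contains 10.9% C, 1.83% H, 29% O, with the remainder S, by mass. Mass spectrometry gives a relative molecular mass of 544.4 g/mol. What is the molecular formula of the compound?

C5H10O10S10

Assume 100 g: 10.9 g C, 1.83 g H, 29 g O, 58.27 g S.
Moles — C: 10.9 / 12.01 = 0.9076 mol; H: 1.83 / 1.008 = 1.815 mol; O: 29 / 16.00 = 1.812 mol; S: 58.27 / 32.07 = 1.817 mol
Divide by the smallest (0.9076 mol C): C 1.000, H 2.000, O 1.997, S 2.002
Ratio ≈ 1:2:2:2, so the empirical formula is CH2O2S2
Empirical-formula mass = 110.17 g/mol
n = 544.4 / 110.17 = 4.94 ≈ 5
Molecular formula = (CH2O2S2)×5 = C5H10O10S10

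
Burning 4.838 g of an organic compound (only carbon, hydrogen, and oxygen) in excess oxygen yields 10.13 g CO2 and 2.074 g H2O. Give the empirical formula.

mol C = 10.13 / 44.01 = 0.2302; mass C = 0.2302 × 12.01 = 2.764 g
mol H = 2 × (2.074 / 18.02) = 0.2302; mass H = 0.2302 × 1.008 = 0.2320 g
mass O = 4.838 − (2.996) = 1.842 g → mol O = 0.1151
Ratios (÷ 0.1151): C 2.000, H 2.000, O 1.000
Ratio ≈ 2:2:1, so the empirical formula is C2H2O

C2H2O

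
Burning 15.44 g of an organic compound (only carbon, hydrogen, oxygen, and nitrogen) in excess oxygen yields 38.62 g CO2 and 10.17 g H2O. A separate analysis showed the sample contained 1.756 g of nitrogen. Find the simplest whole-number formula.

mol C = 38.62 / 44.01 = 0.8775; mass C = 0.8775 × 12.01 = 10.54 g
mol H = 2 × (10.17 / 18.02) = 1.129; mass H = 1.129 × 1.008 = 1.138 g
mol N = 1.756 / 14.01 = 0.1253
mass O = 15.44 − (13.43) = 2.007 g → mol O = 0.1254
Divide by the smallest (0.1253 mol N): C 7.001, H 9.006, N 1.000, O 1.001
Ratio ≈ 7:9:1:1, so the empirical formula is C7H9NO

C7H9NO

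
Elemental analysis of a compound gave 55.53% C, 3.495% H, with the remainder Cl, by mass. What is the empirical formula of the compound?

C4H3Cl

Assume 100 g: 55.53 g C, 3.495 g H, 40.975 g Cl.
n(C) = 55.53/12.01 = 4.624, n(H) = 3.495/1.008 = 3.467, n(Cl) = 40.975/35.45 = 1.156
Ratios (÷ 1.156): C 4.000, H 3.000, Cl 1.000
Ratio ≈ 4:3:1, so the empirical formula is C4H3Cl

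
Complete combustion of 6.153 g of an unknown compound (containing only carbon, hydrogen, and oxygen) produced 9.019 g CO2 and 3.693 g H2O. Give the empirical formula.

mol C = 9.019 / 44.01 = 0.2049; mass C = 0.2049 × 12.01 = 2.461 g
mol H = 2 × (3.693 / 18.02) = 0.4099; mass H = 0.4099 × 1.008 = 0.4132 g
mass O = 6.153 − (2.874) = 3.279 g → mol O = 0.2049
Smallest is O at 0.2049 mol; normalising gives C 1.000, H 2.000, O 1.000
≈ 1:2:1 → CH2O

CH2O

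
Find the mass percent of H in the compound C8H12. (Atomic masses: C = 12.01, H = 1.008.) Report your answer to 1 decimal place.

Molar mass = 8(12.01) + 12(1.008) = 108.176 g/mol
Mass of H per mole = 12 × 1.008 = 12.096 g
% H = 12.096 / 108.176 × 100 = 11.2%

11.2%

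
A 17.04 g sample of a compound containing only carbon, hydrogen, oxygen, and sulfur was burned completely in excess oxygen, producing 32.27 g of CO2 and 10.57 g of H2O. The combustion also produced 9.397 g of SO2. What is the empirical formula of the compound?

C5H8OS

mol C = 32.27 / 44.01 = 0.7332; mass C = 0.7332 × 12.01 = 8.806 g
mol H = 2 × (10.57 / 18.02) = 1.173; mass H = 1.173 × 1.008 = 1.183 g
mol S = 9.397 / 64.07 = 0.1467; mass S = 4.704 g
mass O = 17.04 − (14.69) = 2.348 g → mol O = 0.1467
Smallest is S at 0.1467 mol; normalising gives C 4.999, H 7.999, O 1.000, S 1.000
→ C5H8OS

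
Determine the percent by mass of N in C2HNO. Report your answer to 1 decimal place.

25.5%

Molar mass = 2(12.01) + 1(1.008) + 1(14.01) + 1(16.00) = 55.038 g/mol
Mass of N per mole = 1 × 14.01 = 14.010 g
% N = 14.010 / 55.038 × 100 = 25.5%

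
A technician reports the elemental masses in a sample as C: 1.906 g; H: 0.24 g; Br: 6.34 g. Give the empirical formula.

C2H3Br

C: 1.906 g ÷ 12.01 g/mol = 0.1587 mol
H: 0.24 g ÷ 1.008 g/mol = 0.2381 mol
Br: 6.34 g ÷ 79.90 g/mol = 0.07935 mol
Ratios (÷ 0.07935): C 2.000, H 3.001, Br 1.000
Ratio ≈ 2:3:1, so the empirical formula is C2H3Br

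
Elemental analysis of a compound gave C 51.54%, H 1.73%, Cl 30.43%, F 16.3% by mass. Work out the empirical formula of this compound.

C5H2ClF

Assume 100 g: 51.54 g C, 1.73 g H, 30.43 g Cl, 16.3 g F.
C: 51.54 g ÷ 12.01 g/mol = 4.291 mol
H: 1.73 g ÷ 1.008 g/mol = 1.716 mol
Cl: 30.43 g ÷ 35.45 g/mol = 0.8584 mol
F: 16.3 g ÷ 19.00 g/mol = 0.8579 mol
Smallest is F at 0.8579 mol; normalising gives C 5.002, H 2.001, Cl 1.001, F 1.000
Ratio ≈ 5:2:1:1, so the empirical formula is C5H2ClF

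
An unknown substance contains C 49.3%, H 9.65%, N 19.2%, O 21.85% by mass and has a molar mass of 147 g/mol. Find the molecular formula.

Assume 100 g: 49.3 g C, 9.65 g H, 19.2 g N, 21.85 g O.
C: 49.3 g ÷ 12.01 g/mol = 4.105 mol
H: 9.65 g ÷ 1.008 g/mol = 9.573 mol
N: 19.2 g ÷ 14.01 g/mol = 1.37 mol
O: 21.85 g ÷ 16.00 g/mol = 1.366 mol
Divide by the smallest (1.366 mol O): C 3.006, H 7.010, N 1.004, O 1.000
≈ 3:7:1:1 → C3H7NO
Empirical-formula mass = 73.10 g/mol
n = 147 / 73.10 = 2.01 ≈ 2
Molecular formula = (C3H7NO)×2 = C6H14N2O2

C6H14N2O2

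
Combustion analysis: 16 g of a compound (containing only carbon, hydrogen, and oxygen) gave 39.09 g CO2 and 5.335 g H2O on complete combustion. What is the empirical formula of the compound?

C3H2O

mol C = 39.09 / 44.01 = 0.8882; mass C = 0.8882 × 12.01 = 10.67 g
mol H = 2 × (5.335 / 18.02) = 0.5921; mass H = 0.5921 × 1.008 = 0.5969 g
mass O = 16 − (11.26) = 4.736 g → mol O = 0.2960
Divide by the smallest (0.296 mol O): C 3.001, H 2.001, O 1.000
≈ 3:2:1 → C3H2O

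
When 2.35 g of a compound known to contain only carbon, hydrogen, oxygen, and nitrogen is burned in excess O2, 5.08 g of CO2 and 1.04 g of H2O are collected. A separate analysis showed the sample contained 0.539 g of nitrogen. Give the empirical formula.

C6H6N2O

mol C = 5.08 / 44.01 = 0.1154; mass C = 0.1154 × 12.01 = 1.386 g
mol H = 2 × (1.04 / 18.02) = 0.1154; mass H = 0.1154 × 1.008 = 0.1164 g
mol N = 0.539 / 14.01 = 0.03847
mass O = 2.35 − (2.042) = 0.3084 g → mol O = 0.01927
Divide by the smallest (0.01927 mol O): C 5.989, H 5.989, N 1.996, O 1.000
≈ 6:6:2:1 → C6H6N2O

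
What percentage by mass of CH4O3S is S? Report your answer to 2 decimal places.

33.37%

Molar mass = 1(12.01) + 4(1.008) + 3(16.00) + 1(32.07) = 96.112 g/mol
Mass of S per mole = 1 × 32.07 = 32.070 g
% S = 32.070 / 96.112 × 100 = 33.37%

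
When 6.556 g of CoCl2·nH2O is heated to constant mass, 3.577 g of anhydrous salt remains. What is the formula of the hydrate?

Mass of water lost = 6.556 − 3.577 = 2.979 g → 2.979 / 18.02 = 0.1653 mol H2O
Molar mass of CoCl2 = 129.83 g/mol → mol CoCl2 = 3.577 / 129.83 = 0.02755
n = 0.1653 / 0.02755 = 6.00 ≈ 6 → CoCl2·6H2O

CoCl2·6H2O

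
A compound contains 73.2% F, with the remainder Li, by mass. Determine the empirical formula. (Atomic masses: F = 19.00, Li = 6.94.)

FLi

Assume 100 g: 73.2 g F, 26.8 g Li.
F: 73.2 g ÷ 19.00 g/mol = 3.853 mol
Li: 26.8 g ÷ 6.94 g/mol = 3.862 mol
Divide by the smallest (3.853 mol F): F 1.000, Li 1.002
Ratio ≈ 1:1, so the empirical formula is FLi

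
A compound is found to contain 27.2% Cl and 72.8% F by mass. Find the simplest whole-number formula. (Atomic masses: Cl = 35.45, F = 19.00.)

Assume 100 g: 27.2 g Cl, 72.8 g F.
Moles — Cl: 27.2 / 35.45 = 0.7673 mol; F: 72.8 / 19.00 = 3.832 mol
Ratios (÷ 0.7673): Cl 1.000, F 4.994
Ratio ≈ 1:5, so the empirical formula is ClF5

ClF5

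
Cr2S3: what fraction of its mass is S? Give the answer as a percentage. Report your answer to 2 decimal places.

Molar mass = 2(52.00) + 3(32.07) = 200.210 g/mol
Mass of S per mole = 3 × 32.07 = 96.210 g
% S = 96.210 / 200.210 × 100 = 48.05%

48.05%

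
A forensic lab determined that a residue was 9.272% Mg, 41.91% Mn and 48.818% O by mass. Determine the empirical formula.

Assume 100 g: 9.272 g Mg, 41.91 g Mn, 48.818 g O.
Moles — Mg: 9.272 / 24.31 = 0.3814 mol; Mn: 41.91 / 54.94 = 0.7628 mol; O: 48.818 / 16.00 = 3.051 mol
Smallest is Mg at 0.3814 mol; normalising gives Mg 1.000, Mn 2.000, O 8.000
≈ 1:2:8 → MgMn2O8

MgMn2O8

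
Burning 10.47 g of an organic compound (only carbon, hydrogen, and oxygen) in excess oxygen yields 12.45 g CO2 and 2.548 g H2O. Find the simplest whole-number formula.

C2H2O3

mol C = 12.45 / 44.01 = 0.2829; mass C = 0.2829 × 12.01 = 3.398 g
mol H = 2 × (2.548 / 18.02) = 0.2828; mass H = 0.2828 × 1.008 = 0.2851 g
mass O = 10.47 − (3.683) = 6.787 g → mol O = 0.4242
Ratios (÷ 0.2828): C 1.000, H 1.000, O 1.500
×2: C 2.00, H 2.00, O 3.00 → C2H2O3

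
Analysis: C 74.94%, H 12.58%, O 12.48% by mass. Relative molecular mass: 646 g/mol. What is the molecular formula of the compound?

C40H80O5

Assume 100 g: 74.94 g C, 12.58 g H, 12.48 g O.
Moles — C: 74.94 / 12.01 = 6.24 mol; H: 12.58 / 1.008 = 12.48 mol; O: 12.48 / 16.00 = 0.78 mol
Smallest is O at 0.78 mol; normalising gives C 8.000, H 16.000, O 1.000
Ratio ≈ 8:16:1, so the empirical formula is C8H16O
Empirical-formula mass = 128.21 g/mol
n = 646 / 128.21 = 5.04 ≈ 5
Molecular formula = (C8H16O)×5 = C40H80O5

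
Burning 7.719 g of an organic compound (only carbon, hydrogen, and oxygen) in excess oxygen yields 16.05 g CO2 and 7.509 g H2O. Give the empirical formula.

C7H16O3

mol C = 16.05 / 44.01 = 0.3647; mass C = 0.3647 × 12.01 = 4.380 g
mol H = 2 × (7.509 / 18.02) = 0.8334; mass H = 0.8334 × 1.008 = 0.8401 g
mass O = 7.719 − (5.220) = 2.499 g → mol O = 0.1562
Divide by the smallest (0.1562 mol O): C 2.335, H 5.336, O 1.000
×3: C 7.00, H 16.01, O 3.00 → C7H16O3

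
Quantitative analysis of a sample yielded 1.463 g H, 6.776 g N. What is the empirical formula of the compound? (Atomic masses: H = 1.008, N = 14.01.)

H3N

n(H) = 1.463/1.008 = 1.451, n(N) = 6.776/14.01 = 0.4837
Divide by the smallest (0.4837 mol N): H 3.001, N 1.000
≈ 3:1 → H3N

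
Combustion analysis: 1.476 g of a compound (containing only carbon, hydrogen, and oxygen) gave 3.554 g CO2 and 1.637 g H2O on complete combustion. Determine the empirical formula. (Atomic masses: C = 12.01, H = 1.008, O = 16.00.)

C4H9O

mol C = 3.554 / 44.01 = 0.08075; mass C = 0.08075 × 12.01 = 0.9699 g
mol H = 2 × (1.637 / 18.02) = 0.1817; mass H = 0.1817 × 1.008 = 0.1831 g
mass O = 1.476 − (1.153) = 0.3230 g → mol O = 0.02019
Ratios (÷ 0.02019): C 4.000, H 9.000, O 1.000
Ratio ≈ 4:9:1, so the empirical formula is C4H9O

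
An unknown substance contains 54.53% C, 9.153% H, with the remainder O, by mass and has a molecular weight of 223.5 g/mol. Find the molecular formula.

Assume 100 g: 54.53 g C, 9.153 g H, 36.317 g O.
Moles — C: 54.53 / 12.01 = 4.54 mol; H: 9.153 / 1.008 = 9.08 mol; O: 36.317 / 16.00 = 2.27 mol
Smallest is O at 2.27 mol; normalising gives C 2.000, H 4.000, O 1.000
≈ 2:4:1 → C2H4O
Empirical-formula mass = 44.05 g/mol
n = 223.5 / 44.05 = 5.07 ≈ 5
Molecular formula = (C2H4O)×5 = C10H20O5

C10H20O5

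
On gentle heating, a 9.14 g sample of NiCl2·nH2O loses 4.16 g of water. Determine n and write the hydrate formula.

NiCl2·6H2O

Mass of anhydrous NiCl2 = 9.14 − 4.16 = 4.98 g
mol H2O = 4.16 / 18.02 = 0.2309
Molar mass of NiCl2 = 129.59 g/mol → mol NiCl2 = 4.98 / 129.59 = 0.03843
n = 0.2309 / 0.03843 = 6.01 ≈ 6 → NiCl2·6H2O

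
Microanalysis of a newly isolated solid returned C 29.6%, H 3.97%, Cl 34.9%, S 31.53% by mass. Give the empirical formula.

C5H8Cl2S2

Assume 100 g: 29.6 g C, 3.97 g H, 34.9 g Cl, 31.53 g S.
Moles — C: 29.6 / 12.01 = 2.465 mol; H: 3.97 / 1.008 = 3.938 mol; Cl: 34.9 / 35.45 = 0.9845 mol; S: 31.53 / 32.07 = 0.9832 mol
Ratios (÷ 0.9832): C 2.507, H 4.006, Cl 1.001, S 1.000
Scaling by 2: C 5.01, H 8.01, Cl 2.00, S 2.00 → C5H8Cl2S2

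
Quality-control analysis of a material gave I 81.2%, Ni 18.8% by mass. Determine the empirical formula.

I2Ni

Assume 100 g: 81.2 g I, 18.8 g Ni.
I: 81.2 g ÷ 126.90 g/mol = 0.6399 mol
Ni: 18.8 g ÷ 58.69 g/mol = 0.3203 mol
Smallest is Ni at 0.3203 mol; normalising gives I 1.998, Ni 1.000
≈ 2:1 → I2Ni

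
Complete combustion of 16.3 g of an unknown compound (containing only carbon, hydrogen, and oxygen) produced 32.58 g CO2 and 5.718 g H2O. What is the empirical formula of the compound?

C7H6O4

mol C = 32.58 / 44.01 = 0.7403; mass C = 0.7403 × 12.01 = 8.891 g
mol H = 2 × (5.718 / 18.02) = 0.6346; mass H = 0.6346 × 1.008 = 0.6397 g
mass O = 16.3 − (9.531) = 6.769 g → mol O = 0.4231
Smallest is O at 0.4231 mol; normalising gives C 1.750, H 1.500, O 1.000
Multiply by 4: C 7.00, H 6.00, O 4.00 → C7H6O4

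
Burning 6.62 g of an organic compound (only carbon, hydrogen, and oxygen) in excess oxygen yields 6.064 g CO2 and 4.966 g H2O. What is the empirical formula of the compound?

CH4O2

mol C = 6.064 / 44.01 = 0.1378; mass C = 0.1378 × 12.01 = 1.655 g
mol H = 2 × (4.966 / 18.02) = 0.5512; mass H = 0.5512 × 1.008 = 0.5556 g
mass O = 6.62 − (2.210) = 4.410 g → mol O = 0.2756
Ratios (÷ 0.1378): C 1.000, H 4.000, O 2.000
≈ 1:4:2 → CH4O2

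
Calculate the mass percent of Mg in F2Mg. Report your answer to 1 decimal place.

Molar mass = 2(19.00) + 1(24.31) = 62.310 g/mol
Mass of Mg per mole = 1 × 24.31 = 24.310 g
% Mg = 24.310 / 62.310 × 100 = 39.0%

39.0%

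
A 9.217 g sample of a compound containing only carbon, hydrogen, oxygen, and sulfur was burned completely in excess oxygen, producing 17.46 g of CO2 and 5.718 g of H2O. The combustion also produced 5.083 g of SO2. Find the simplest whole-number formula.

mol C = 17.46 / 44.01 = 0.3967; mass C = 0.3967 × 12.01 = 4.765 g
mol H = 2 × (5.718 / 18.02) = 0.6346; mass H = 0.6346 × 1.008 = 0.6397 g
mol S = 5.083 / 64.07 = 0.07934; mass S = 2.544 g
mass O = 9.217 − (7.949) = 1.268 g → mol O = 0.07927
Divide by the smallest (0.07927 mol O): C 5.005, H 8.006, O 1.000, S 1.001
Ratio ≈ 5:8:1:1, so the empirical formula is C5H8OS

C5H8OS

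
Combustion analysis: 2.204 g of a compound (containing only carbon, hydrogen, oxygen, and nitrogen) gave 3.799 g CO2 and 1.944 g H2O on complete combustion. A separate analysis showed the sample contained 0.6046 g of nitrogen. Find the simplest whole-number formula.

C4H10N2O

mol C = 3.799 / 44.01 = 0.08632; mass C = 0.08632 × 12.01 = 1.037 g
mol H = 2 × (1.944 / 18.02) = 0.2158; mass H = 0.2158 × 1.008 = 0.2175 g
mol N = 0.6046 / 14.01 = 0.04315
mass O = 2.204 − (1.859) = 0.3452 g → mol O = 0.02157
Smallest is O at 0.02157 mol; normalising gives C 4.001, H 10.001, N 2.000, O 1.000
≈ 4:10:2:1 → C4H10N2O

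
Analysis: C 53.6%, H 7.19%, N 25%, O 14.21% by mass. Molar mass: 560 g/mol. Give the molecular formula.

Assume 100 g: 53.6 g C, 7.19 g H, 25 g N, 14.21 g O.
n(C) = 53.6/12.01 = 4.463, n(H) = 7.19/1.008 = 7.133, n(N) = 25/14.01 = 1.784, n(O) = 14.21/16.00 = 0.8881
Divide by the smallest (0.8881 mol O): C 5.025, H 8.031, N 2.009, O 1.000
≈ 5:8:2:1 → C5H8N2O
Empirical-formula mass = 112.13 g/mol
n = 560 / 112.13 = 4.99 ≈ 5
Molecular formula = (C5H8N2O)×5 = C25H40N10O5

C25H40N10O5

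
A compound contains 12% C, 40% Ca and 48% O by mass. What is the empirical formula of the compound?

CCaO3

Assume 100 g: 12 g C, 40 g Ca, 48 g O.
Moles — C: 12 / 12.01 = 0.9992 mol; Ca: 40 / 40.08 = 0.998 mol; O: 48 / 16.00 = 3 mol
Smallest is Ca at 0.998 mol; normalising gives C 1.001, Ca 1.000, O 3.006
Ratio ≈ 1:1:3, so the empirical formula is CCaO3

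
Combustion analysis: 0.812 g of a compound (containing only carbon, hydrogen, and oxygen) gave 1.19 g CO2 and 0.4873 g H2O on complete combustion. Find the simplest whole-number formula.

mol C = 1.19 / 44.01 = 0.02704; mass C = 0.02704 × 12.01 = 0.3247 g
mol H = 2 × (0.4873 / 18.02) = 0.05408; mass H = 0.05408 × 1.008 = 0.05452 g
mass O = 0.812 − (0.3793) = 0.4327 g → mol O = 0.02705
Divide by the smallest (0.02704 mol C): C 1.000, H 2.000, O 1.000
≈ 1:2:1 → CH2O

CH2O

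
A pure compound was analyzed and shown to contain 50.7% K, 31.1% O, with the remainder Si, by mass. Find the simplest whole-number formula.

K2O3Si

Assume 100 g: 50.7 g K, 31.1 g O, 18.2 g Si.
K: 50.7 g ÷ 39.10 g/mol = 1.297 mol
O: 31.1 g ÷ 16.00 g/mol = 1.944 mol
Si: 18.2 g ÷ 28.09 g/mol = 0.6479 mol
Ratios (÷ 0.6479): K 2.001, O 3.000, Si 1.000
→ K2O3Si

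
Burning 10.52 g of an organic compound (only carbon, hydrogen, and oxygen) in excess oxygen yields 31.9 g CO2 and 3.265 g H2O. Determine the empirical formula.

mol C = 31.9 / 44.01 = 0.7248; mass C = 0.7248 × 12.01 = 8.705 g
mol H = 2 × (3.265 / 18.02) = 0.3624; mass H = 0.3624 × 1.008 = 0.3653 g
mass O = 10.52 − (9.071) = 1.449 g → mol O = 0.09059
Divide by the smallest (0.09059 mol O): C 8.001, H 4.000, O 1.000
Ratio ≈ 8:4:1, so the empirical formula is C8H4O

C8H4O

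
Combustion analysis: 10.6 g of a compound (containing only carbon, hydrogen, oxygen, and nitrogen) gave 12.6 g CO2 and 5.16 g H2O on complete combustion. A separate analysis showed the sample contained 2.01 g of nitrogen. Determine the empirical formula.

C2H4NO2

mol C = 12.6 / 44.01 = 0.2863; mass C = 0.2863 × 12.01 = 3.438 g
mol H = 2 × (5.16 / 18.02) = 0.5727; mass H = 0.5727 × 1.008 = 0.5773 g
mol N = 2.01 / 14.01 = 0.1435
mass O = 10.6 − (6.026) = 4.574 g → mol O = 0.2859
Divide by the smallest (0.1435 mol N): C 1.996, H 3.992, N 1.000, O 1.993
→ C2H4NO2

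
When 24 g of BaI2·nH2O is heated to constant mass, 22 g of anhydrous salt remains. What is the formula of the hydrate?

Mass of water lost = 24 − 22 = 2 g → 2 / 18.02 = 0.111 mol H2O
Molar mass of BaI2 = 391.13 g/mol → mol BaI2 = 22 / 391.13 = 0.05625
n = 0.111 / 0.05625 = 1.97 ≈ 2 → BaI2·2H2O

BaI2·2H2O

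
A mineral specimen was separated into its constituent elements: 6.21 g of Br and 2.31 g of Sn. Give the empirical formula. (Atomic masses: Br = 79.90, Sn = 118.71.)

Br4Sn

Moles — Br: 6.21 / 79.90 = 0.07772 mol; Sn: 2.31 / 118.71 = 0.01946 mol
Smallest is Sn at 0.01946 mol; normalising gives Br 3.994, Sn 1.000
≈ 4:1 → Br4Sn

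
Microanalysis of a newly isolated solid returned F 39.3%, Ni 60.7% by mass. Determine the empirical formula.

F2Ni

Assume 100 g: 39.3 g F, 60.7 g Ni.
Moles — F: 39.3 / 19.00 = 2.068 mol; Ni: 60.7 / 58.69 = 1.034 mol
Divide by the smallest (1.034 mol Ni): F 2.000, Ni 1.000
→ F2Ni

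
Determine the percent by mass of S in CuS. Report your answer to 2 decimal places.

33.54%

Molar mass = 1(63.55) + 1(32.07) = 95.620 g/mol
Mass of S per mole = 1 × 32.07 = 32.070 g
% S = 32.070 / 95.620 × 100 = 33.54%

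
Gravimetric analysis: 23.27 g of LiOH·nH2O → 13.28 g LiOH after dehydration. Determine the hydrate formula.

Mass of water lost = 23.27 − 13.28 = 9.99 g → 9.99 / 18.02 = 0.5544 mol H2O
Molar mass of LiOH = 23.95 g/mol → mol LiOH = 13.28 / 23.95 = 0.5545
n = 0.5544 / 0.5545 = 1.00 ≈ 1 → LiOH·H2O

LiOH·H2O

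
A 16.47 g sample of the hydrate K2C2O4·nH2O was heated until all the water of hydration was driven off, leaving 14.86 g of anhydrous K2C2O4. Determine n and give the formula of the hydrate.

Mass of water lost = 16.47 − 14.86 = 1.61 g → 1.61 / 18.02 = 0.08935 mol H2O
Molar mass of K2C2O4 = 166.22 g/mol → mol K2C2O4 = 14.86 / 166.22 = 0.0894
n = 0.08935 / 0.0894 = 1.00 ≈ 1 → K2C2O4·H2O

K2C2O4·H2O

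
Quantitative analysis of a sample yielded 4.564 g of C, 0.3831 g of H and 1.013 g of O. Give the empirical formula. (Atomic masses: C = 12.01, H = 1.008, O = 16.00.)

Moles — C: 4.564 / 12.01 = 0.38 mol; H: 0.3831 / 1.008 = 0.3801 mol; O: 1.013 / 16.00 = 0.06331 mol
Divide by the smallest (0.06331 mol O): C 6.002, H 6.003, O 1.000
→ C6H6O

C6H6O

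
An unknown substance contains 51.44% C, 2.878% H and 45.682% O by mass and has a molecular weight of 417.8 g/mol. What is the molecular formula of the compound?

Assume 100 g: 51.44 g C, 2.878 g H, 45.682 g O.
C: 51.44 g ÷ 12.01 g/mol = 4.283 mol
H: 2.878 g ÷ 1.008 g/mol = 2.855 mol
O: 45.682 g ÷ 16.00 g/mol = 2.855 mol
Ratios (÷ 2.855): C 1.500, H 1.000, O 1.000
×2: C 3.00, H 2.00, O 2.00 → C3H2O2
Empirical-formula mass = 70.05 g/mol
n = 417.8 / 70.05 = 5.96 ≈ 6
Molecular formula = (C3H2O2)×6 = C18H12O12

C18H12O12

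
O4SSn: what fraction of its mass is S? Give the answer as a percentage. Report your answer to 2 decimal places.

14.93%

Molar mass = 4(16.00) + 1(32.07) + 1(118.71) = 214.780 g/mol
Mass of S per mole = 1 × 32.07 = 32.070 g
% S = 32.070 / 214.780 × 100 = 14.93%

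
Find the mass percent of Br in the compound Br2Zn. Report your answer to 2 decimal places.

Molar mass = 2(79.90) + 1(65.38) = 225.180 g/mol
Mass of Br per mole = 2 × 79.90 = 159.800 g
% Br = 159.800 / 225.180 × 100 = 70.97%

70.97%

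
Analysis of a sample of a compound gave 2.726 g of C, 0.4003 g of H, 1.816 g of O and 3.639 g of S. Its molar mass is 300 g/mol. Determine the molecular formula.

n(C) = 2.726/12.01 = 0.227, n(H) = 0.4003/1.008 = 0.3971, n(O) = 1.816/16.00 = 0.1135, n(S) = 3.639/32.07 = 0.1135
Ratios (÷ 0.1135): C 2.000, H 3.500, O 1.000, S 1.000
Scaling by 2: C 4.00, H 7.00, O 2.00, S 2.00 → C4H7O2S2
Empirical-formula mass = 151.24 g/mol
n = 300 / 151.24 = 1.98 ≈ 2
Molecular formula = (C4H7O2S2)×2 = C8H14O4S4

C8H14O4S4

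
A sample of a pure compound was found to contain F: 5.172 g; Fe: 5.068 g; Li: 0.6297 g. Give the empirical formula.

F3FeLi

Moles — F: 5.172 / 19.00 = 0.2722 mol; Fe: 5.068 / 55.85 = 0.09074 mol; Li: 0.6297 / 6.94 = 0.09073 mol
Smallest is Li at 0.09073 mol; normalising gives F 3.000, Fe 1.000, Li 1.000
≈ 3:1:1 → F3FeLi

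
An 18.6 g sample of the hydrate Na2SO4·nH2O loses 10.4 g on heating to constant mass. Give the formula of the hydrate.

Mass of anhydrous Na2SO4 = 18.6 − 10.4 = 8.2 g
mol H2O = 10.4 / 18.02 = 0.5771
Molar mass of Na2SO4 = 142.05 g/mol → mol Na2SO4 = 8.2 / 142.05 = 0.05773
n = 0.5771 / 0.05773 = 10.00 ≈ 10 → Na2SO4·10H2O

Na2SO4·10H2O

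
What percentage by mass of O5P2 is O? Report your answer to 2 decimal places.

Molar mass = 5(16.00) + 2(30.97) = 141.940 g/mol
Mass of O per mole = 5 × 16.00 = 80.000 g
% O = 80.000 / 141.940 × 100 = 56.36%

56.36%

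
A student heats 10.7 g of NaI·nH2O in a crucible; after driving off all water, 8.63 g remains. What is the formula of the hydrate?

Mass of water lost = 10.7 − 8.63 = 2.07 g → 2.07 / 18.02 = 0.1149 mol H2O
Molar mass of NaI = 149.89 g/mol → mol NaI = 8.63 / 149.89 = 0.05758
n = 0.1149 / 0.05758 = 2.00 ≈ 2 → NaI·2H2O

NaI·2H2O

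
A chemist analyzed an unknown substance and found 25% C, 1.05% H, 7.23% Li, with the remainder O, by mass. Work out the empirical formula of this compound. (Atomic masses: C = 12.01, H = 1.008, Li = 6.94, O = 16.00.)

C2HLiO4

Assume 100 g: 25 g C, 1.05 g H, 7.23 g Li, 66.72 g O.
Moles — C: 25 / 12.01 = 2.082 mol; H: 1.05 / 1.008 = 1.042 mol; Li: 7.23 / 6.94 = 1.042 mol; O: 66.72 / 16.00 = 4.17 mol
Divide by the smallest (1.042 mol H): C 1.998, H 1.000, Li 1.000, O 4.003
→ C2HLiO4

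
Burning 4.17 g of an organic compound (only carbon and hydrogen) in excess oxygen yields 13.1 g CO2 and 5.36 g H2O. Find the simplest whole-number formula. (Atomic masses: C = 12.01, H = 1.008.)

CH2

mol C = 13.1 / 44.01 = 0.2977; mass C = 0.2977 × 12.01 = 3.575 g
mol H = 2 × (5.36 / 18.02) = 0.5949; mass H = 0.5949 × 1.008 = 0.5997 g
Ratios (÷ 0.2977): C 1.000, H 1.999
≈ 1:2 → CH2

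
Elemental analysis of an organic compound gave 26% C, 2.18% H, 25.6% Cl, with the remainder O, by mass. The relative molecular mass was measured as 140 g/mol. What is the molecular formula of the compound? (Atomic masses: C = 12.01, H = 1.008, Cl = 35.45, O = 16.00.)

C3H3ClO4

Assume 100 g: 26 g C, 2.18 g H, 25.6 g Cl, 46.22 g O.
Moles — C: 26 / 12.01 = 2.165 mol; H: 2.18 / 1.008 = 2.163 mol; Cl: 25.6 / 35.45 = 0.7221 mol; O: 46.22 / 16.00 = 2.889 mol
Divide by the smallest (0.7221 mol Cl): C 2.998, H 2.995, Cl 1.000, O 4.000
≈ 3:3:1:4 → C3H3ClO4
Empirical-formula mass = 138.50 g/mol
n = 140 / 138.50 = 1.01 ≈ 1
Molecular formula = empirical formula = C3H3ClO4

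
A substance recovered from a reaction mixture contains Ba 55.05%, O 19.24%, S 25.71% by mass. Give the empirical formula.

Assume 100 g: 55.05 g Ba, 19.24 g O, 25.71 g S.
Ba: 55.05 g ÷ 137.33 g/mol = 0.4009 mol
O: 19.24 g ÷ 16.00 g/mol = 1.202 mol
S: 25.71 g ÷ 32.07 g/mol = 0.8017 mol
Smallest is Ba at 0.4009 mol; normalising gives Ba 1.000, O 3.000, S 2.000
≈ 1:3:2 → BaO3S2

BaO3S2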